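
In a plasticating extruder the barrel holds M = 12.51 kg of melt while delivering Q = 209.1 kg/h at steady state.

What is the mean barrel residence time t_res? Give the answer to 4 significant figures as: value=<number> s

value=215.4 s

Convert throughput: Q = 209.1 kg/h = 209.1/3600 = 0.0580833 kg/s
Mean residence time: t_res = M/Q_s = 12.51 kg / 0.0580833 kg/s = 215.38 s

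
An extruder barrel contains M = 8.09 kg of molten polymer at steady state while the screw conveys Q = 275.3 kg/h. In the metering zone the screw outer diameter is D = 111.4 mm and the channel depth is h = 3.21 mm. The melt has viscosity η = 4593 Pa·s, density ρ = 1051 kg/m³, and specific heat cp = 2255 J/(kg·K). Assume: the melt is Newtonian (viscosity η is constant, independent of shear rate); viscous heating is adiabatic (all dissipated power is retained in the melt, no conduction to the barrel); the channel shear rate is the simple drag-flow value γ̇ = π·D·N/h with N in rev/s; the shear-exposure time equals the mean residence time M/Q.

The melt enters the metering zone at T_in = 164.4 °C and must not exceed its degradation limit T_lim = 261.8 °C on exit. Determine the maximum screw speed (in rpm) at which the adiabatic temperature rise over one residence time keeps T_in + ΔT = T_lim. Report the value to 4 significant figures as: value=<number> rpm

value=12.00 rpm

Throughput in SI: Q_s = 275.3 kg/h ÷ 3600 s/h = 0.0764722 kg/s
Mean residence time: t_res = M/Q_s = 8.09 kg / 0.0764722 kg/s = 105.79 s
Geometry in SI: D = 111.4 mm → 0.1114 m, h = 3.21 mm → 0.00321 m
ΔT_a = T_lim − T_in = 261.8 − 164.4 = 97.4 K
γ̇_max² = ΔT_a·ρ·cp / (η·t_res) = [97.4 × 1051 × 2255] / [4593 × 105.79] = 475.08 s⁻²
Take the square root: γ̇_max = √(475.08) = 21.7963 s⁻¹
N_max = γ̇_max·h / (π·D) = 21.7963 · 0.00321 / (π · 0.1114) = 0.199919 rev/s = 11.9951 rpm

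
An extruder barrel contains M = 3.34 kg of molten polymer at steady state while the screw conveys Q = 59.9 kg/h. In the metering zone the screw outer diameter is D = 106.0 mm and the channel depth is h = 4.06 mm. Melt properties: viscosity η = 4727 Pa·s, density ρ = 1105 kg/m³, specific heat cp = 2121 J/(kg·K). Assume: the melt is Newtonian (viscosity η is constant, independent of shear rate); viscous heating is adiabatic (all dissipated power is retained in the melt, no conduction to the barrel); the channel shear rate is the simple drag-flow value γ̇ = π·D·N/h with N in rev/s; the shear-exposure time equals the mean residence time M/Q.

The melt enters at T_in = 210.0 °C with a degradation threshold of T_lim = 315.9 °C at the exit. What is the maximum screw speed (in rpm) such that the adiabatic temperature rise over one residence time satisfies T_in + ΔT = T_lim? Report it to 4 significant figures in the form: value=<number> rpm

Q_s = Q / 3600 = 59.9 / 3600 = 0.0166389 kg/s
t_res = M / Q_s = 3.34 ÷ 0.0166389 = 200.735 s
D = 106.0 mm = 0.106 m;  h = 4.06 mm = 0.00406 m
Allowable rise: ΔT_a = T_lim − T_in = 315.9 − 210.0 = 105.9 K
γ̇_max² = ΔT_a·ρ·cp/(η·t_res) = 105.9·1105·2121/(4727·200.735) = 261.572 s⁻²
Take the square root: γ̇_max = √(261.572) = 16.1732 s⁻¹
N_max = γ̇_max h / (πD) = 16.1732·0.00406/(π·0.106) = 0.197181 rev/s → ×60 = 11.8309 rpm

value=11.83 rpm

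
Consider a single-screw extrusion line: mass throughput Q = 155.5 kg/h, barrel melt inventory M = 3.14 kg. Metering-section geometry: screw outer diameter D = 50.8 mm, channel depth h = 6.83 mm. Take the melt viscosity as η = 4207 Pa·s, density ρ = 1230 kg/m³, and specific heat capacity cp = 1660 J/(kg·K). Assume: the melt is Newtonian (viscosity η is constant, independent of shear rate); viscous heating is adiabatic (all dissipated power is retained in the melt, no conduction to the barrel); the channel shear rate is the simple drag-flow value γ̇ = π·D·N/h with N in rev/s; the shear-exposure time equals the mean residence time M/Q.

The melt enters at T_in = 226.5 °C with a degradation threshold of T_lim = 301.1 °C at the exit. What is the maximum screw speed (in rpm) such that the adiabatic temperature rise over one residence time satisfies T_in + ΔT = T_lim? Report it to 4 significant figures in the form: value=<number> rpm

value=57.31 rpm

Throughput in SI: Q_s = 155.5 kg/h ÷ 3600 s/h = 0.0431944 kg/s
Mean residence time: t_res = M/Q_s = 3.14 kg / 0.0431944 kg/s = 72.6945 s
Convert to metres: D = 0.0508 m, h = 0.00683 m
ΔT_a = T_lim − T_in = 301.1 °C − 226.5 °C = 74.6 K
Invert ΔT = ηγ̇²t_res/(ρcp) for γ̇: γ̇_max² = ΔT_a ρ cp / (η t_res) = 74.6·1230·1660 / (4207·72.6945) = 498.056 s⁻²
γ̇_max = sqrt(498.056) = 22.3172 s⁻¹
N_max = γ̇_max·h / (π·D) = 22.3172 · 0.00683 / (π · 0.0508) = 0.955094 rev/s = 57.3056 rpm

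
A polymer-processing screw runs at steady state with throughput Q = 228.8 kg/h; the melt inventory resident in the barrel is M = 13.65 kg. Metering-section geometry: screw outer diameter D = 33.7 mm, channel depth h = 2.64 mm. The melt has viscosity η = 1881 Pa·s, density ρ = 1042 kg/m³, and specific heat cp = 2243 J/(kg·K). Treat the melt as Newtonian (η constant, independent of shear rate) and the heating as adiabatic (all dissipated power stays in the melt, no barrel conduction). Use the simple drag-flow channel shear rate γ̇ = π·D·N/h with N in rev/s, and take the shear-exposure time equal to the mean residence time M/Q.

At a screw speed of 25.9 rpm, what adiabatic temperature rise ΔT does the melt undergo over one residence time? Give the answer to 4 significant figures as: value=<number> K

value=51.80 K

Convert throughput: Q = 228.8 kg/h = 228.8/3600 = 0.0635556 kg/s
Mean residence time: t_res = M/Q_s = 13.65 kg / 0.0635556 kg/s = 214.773 s
Convert to SI: D = 0.0337 m, h = 0.00264 m, N = 25.9/60 = 0.431667 rev/s
Shear rate: γ̇ = πDN/h = π·0.0337·0.431667/0.00264 = 17.3111 s⁻¹
ΔT = η·γ̇²·t_res/(ρ·cp) = [1881 × 17.3111² × 214.773] / [1042 × 2243] = 51.7988 K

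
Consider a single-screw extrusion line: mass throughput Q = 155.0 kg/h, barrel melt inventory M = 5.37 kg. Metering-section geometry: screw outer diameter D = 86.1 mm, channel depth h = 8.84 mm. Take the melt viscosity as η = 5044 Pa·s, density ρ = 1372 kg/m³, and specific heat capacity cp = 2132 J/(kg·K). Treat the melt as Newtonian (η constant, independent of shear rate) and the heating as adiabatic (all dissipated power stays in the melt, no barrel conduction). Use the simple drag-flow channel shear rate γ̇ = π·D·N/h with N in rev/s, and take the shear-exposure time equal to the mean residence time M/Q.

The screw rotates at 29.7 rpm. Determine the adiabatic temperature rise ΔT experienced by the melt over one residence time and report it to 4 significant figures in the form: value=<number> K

Throughput in SI: Q_s = 155.0 kg/h ÷ 3600 s/h = 0.0430556 kg/s
t_res = M / Q_s = 5.37 / 0.0430556 = 124.723 s
Geometry in metres: D = 86.1 mm → 0.0861 m, h = 8.84 mm → 0.00884 m; screw speed N = 29.7 rpm = 0.495 rev/s
Shear rate: γ̇ = πDN/h = π·0.0861·0.495/0.00884 = 15.1463 s⁻¹
ΔT = η·γ̇²·t_res / (ρ·cp) = 5044 · (15.1463)² · 124.723 / (1372 · 2132) = 49.339 K

value=49.34 K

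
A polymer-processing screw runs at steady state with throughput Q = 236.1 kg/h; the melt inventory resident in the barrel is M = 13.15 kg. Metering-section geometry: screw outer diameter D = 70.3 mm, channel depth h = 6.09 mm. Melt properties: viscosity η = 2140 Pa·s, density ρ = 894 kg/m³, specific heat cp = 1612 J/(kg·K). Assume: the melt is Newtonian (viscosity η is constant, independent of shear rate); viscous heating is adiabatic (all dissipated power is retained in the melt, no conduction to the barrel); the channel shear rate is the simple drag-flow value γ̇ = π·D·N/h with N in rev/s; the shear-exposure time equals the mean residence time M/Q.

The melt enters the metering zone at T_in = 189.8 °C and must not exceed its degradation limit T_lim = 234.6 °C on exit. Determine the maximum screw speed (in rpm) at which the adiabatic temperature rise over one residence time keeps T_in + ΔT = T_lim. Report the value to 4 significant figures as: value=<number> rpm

value=20.29 rpm

Convert throughput: Q = 236.1 kg/h = 236.1/3600 = 0.0655833 kg/s
t_res = M / Q_s = 13.15 ÷ 0.0655833 = 200.508 s
D = 70.3 mm = 0.0703 m;  h = 6.09 mm = 0.00609 m
Allowable rise: ΔT_a = T_lim − T_in = 234.6 − 189.8 = 44.8 K
γ̇_max² = ΔT_a·ρ·cp / (η·t_res) = [44.8 × 894 × 1612] / [2140 × 200.508] = 150.465 s⁻²
Take the square root: γ̇_max = √(150.465) = 12.2664 s⁻¹
N_max = γ̇_max·h / (π·D) = 12.2664 · 0.00609 / (π · 0.0703) = 0.338243 rev/s = 20.2946 rpm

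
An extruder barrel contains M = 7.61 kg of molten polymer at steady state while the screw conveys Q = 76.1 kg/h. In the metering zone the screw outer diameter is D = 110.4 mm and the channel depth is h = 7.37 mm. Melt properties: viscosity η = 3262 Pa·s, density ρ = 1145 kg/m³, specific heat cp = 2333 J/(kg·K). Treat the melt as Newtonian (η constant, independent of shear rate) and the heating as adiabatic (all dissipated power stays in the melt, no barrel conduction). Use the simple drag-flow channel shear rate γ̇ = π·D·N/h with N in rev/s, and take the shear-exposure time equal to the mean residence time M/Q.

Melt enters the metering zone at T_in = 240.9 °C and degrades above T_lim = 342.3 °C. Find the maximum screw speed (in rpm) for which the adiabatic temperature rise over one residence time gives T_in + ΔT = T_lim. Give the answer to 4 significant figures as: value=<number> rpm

value=19.36 rpm

Throughput in SI: Q_s = 76.1 kg/h ÷ 3600 s/h = 0.0211389 kg/s
t_res = M / Q_s = 7.61 ÷ 0.0211389 = 360 s
Geometry in SI: D = 110.4 mm → 0.1104 m, h = 7.37 mm → 0.00737 m
ΔT_a = T_lim − T_in = 342.3 °C − 240.9 °C = 101.4 K
Invert ΔT = ηγ̇²t_res/(ρcp) for γ̇: γ̇_max² = ΔT_a ρ cp / (η t_res) = 101.4·1145·2333 / (3262·360) = 230.66 s⁻²
Take the square root: γ̇_max = √(230.66) = 15.1875 s⁻¹
N_max = γ̇_max·h / (π·D) = 15.1875 · 0.00737 / (π · 0.1104) = 0.322726 rev/s = 19.3636 rpm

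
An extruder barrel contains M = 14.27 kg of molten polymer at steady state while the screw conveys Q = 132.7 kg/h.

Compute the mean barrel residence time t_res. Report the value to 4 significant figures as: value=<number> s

value=387.1 s

Throughput in SI: Q_s = 132.7 kg/h ÷ 3600 s/h = 0.0368611 kg/s
Mean residence time: t_res = M/Q_s = 14.27 kg / 0.0368611 kg/s = 387.129 s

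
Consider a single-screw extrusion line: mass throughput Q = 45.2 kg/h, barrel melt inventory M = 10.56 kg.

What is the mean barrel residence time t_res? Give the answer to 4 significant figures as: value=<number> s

value=841.1 s

Throughput in SI: Q_s = 45.2 kg/h ÷ 3600 s/h = 0.0125556 kg/s
t_res = M / Q_s = 10.56 ÷ 0.0125556 = 841.062 s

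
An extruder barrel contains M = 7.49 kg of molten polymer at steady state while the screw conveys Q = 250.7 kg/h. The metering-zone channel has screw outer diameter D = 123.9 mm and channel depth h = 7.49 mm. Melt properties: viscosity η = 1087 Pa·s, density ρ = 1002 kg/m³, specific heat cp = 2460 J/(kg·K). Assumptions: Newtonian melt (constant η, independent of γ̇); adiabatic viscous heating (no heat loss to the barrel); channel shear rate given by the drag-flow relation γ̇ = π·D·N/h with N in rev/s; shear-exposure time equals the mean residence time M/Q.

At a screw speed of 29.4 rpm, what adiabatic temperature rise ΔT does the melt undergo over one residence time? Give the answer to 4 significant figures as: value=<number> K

value=30.76 K

Convert throughput: Q = 250.7 kg/h = 250.7/3600 = 0.0696389 kg/s
Mean residence time: t_res = M/Q_s = 7.49 kg / 0.0696389 kg/s = 107.555 s
Geometry in metres: D = 123.9 mm → 0.1239 m, h = 7.49 mm → 0.00749 m; screw speed N = 29.4 rpm = 0.49 rev/s
γ̇ = π D N / h = (π)(0.1239)(0.49) / 0.00749 = 25.4645 s⁻¹
Adiabatic rise: ΔT = η γ̇² t_res / (ρ cp) = 1087·(25.4645)²·107.555 / (1002·2460) = 30.7558 K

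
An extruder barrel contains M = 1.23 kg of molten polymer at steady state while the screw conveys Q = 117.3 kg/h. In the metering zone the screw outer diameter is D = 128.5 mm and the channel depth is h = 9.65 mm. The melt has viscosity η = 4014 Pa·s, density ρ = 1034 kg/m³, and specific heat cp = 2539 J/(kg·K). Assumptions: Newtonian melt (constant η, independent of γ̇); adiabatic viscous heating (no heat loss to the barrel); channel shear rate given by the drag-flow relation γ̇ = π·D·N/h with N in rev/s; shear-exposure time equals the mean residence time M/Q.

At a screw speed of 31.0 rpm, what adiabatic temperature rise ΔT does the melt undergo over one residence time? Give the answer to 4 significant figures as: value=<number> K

Throughput in SI: Q_s = 117.3 kg/h ÷ 3600 s/h = 0.0325833 kg/s
t_res = M / Q_s = 1.23 ÷ 0.0325833 = 37.7494 s
D = 128.5 mm = 0.1285 m;  h = 9.65 mm = 0.00965 m;  N = 31.0 rpm / 60 = 0.516667 rev/s
Shear rate: γ̇ = πDN/h = π·0.1285·0.516667/0.00965 = 21.614 s⁻¹
ΔT = η·γ̇²·t_res / (ρ·cp) = 4014 · (21.614)² · 37.7494 / (1034 · 2539) = 26.9635 K

value=26.96 K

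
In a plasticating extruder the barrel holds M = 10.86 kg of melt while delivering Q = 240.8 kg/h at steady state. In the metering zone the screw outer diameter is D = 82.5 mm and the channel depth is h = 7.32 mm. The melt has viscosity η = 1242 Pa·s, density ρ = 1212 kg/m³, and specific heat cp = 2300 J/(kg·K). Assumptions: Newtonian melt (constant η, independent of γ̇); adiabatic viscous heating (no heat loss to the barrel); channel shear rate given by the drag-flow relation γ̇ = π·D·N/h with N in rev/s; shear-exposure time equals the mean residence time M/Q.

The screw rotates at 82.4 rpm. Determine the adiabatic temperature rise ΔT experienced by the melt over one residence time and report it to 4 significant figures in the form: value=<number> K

Q_s = Q / 3600 = 240.8 / 3600 = 0.0668889 kg/s
t_res = M / Q_s = 10.86 ÷ 0.0668889 = 162.359 s
Geometry in metres: D = 82.5 mm → 0.0825 m, h = 7.32 mm → 0.00732 m; screw speed N = 82.4 rpm = 1.37333 rev/s
γ̇ = π·D·N / h = π · 0.0825 · 1.37333 / 0.00732 = 48.626 s⁻¹
ΔT = η·γ̇²·t_res / (ρ·cp) = 1242 · (48.626)² · 162.359 / (1212 · 2300) = 171.043 K

value=171.0 K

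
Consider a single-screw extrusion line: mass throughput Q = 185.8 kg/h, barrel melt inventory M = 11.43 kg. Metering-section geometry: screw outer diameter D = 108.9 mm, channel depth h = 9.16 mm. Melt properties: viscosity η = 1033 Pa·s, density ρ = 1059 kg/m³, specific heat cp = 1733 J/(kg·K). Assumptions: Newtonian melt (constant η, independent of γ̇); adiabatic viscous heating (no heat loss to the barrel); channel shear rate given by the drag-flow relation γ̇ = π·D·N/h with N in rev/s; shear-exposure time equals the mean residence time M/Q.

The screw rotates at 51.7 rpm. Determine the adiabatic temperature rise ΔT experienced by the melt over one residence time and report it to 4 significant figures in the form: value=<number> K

value=129.1 K

Convert throughput: Q = 185.8 kg/h = 185.8/3600 = 0.0516111 kg/s
Mean residence time: t_res = M/Q_s = 11.43 kg / 0.0516111 kg/s = 221.464 s
D = 108.9 mm = 0.1089 m;  h = 9.16 mm = 0.00916 m;  N = 51.7 rpm / 60 = 0.861667 rev/s
Shear rate: γ̇ = πDN/h = π·0.1089·0.861667/0.00916 = 32.1826 s⁻¹
Adiabatic rise: ΔT = η γ̇² t_res / (ρ cp) = 1033·(32.1826)²·221.464 / (1059·1733) = 129.108 K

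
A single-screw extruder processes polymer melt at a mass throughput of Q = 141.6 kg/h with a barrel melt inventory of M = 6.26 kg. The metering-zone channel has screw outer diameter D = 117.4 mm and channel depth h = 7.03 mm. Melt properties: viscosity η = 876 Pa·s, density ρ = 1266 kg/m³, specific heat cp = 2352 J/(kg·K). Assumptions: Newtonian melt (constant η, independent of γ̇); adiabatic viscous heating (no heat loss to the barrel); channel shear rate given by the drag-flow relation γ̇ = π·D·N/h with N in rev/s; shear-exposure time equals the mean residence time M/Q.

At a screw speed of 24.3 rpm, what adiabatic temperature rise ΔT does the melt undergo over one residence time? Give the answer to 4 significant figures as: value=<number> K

value=21.14 K

Throughput in SI: Q_s = 141.6 kg/h ÷ 3600 s/h = 0.0393333 kg/s
Mean residence time: t_res = M/Q_s = 6.26 kg / 0.0393333 kg/s = 159.153 s
Convert to SI: D = 0.1174 m, h = 0.00703 m, N = 24.3/60 = 0.405 rev/s
γ̇ = π·D·N / h = π · 0.1174 · 0.405 / 0.00703 = 21.248 s⁻¹
ΔT = η·γ̇²·t_res/(ρ·cp) = [876 × 21.248² × 159.153] / [1266 × 2352] = 21.1389 K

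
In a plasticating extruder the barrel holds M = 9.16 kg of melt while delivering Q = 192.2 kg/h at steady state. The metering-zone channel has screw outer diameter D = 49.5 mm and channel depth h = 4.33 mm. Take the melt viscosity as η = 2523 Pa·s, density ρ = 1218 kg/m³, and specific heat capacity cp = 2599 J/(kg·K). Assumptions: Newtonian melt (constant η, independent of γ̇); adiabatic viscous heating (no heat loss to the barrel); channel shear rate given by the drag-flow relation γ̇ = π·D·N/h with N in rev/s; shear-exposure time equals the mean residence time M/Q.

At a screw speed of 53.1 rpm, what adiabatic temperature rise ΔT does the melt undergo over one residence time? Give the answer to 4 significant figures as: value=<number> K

Convert throughput: Q = 192.2 kg/h = 192.2/3600 = 0.0533889 kg/s
Mean residence time: t_res = M/Q_s = 9.16 kg / 0.0533889 kg/s = 171.571 s
Geometry in metres: D = 49.5 mm → 0.0495 m, h = 4.33 mm → 0.00433 m; screw speed N = 53.1 rpm = 0.885 rev/s
γ̇ = π·D·N / h = π · 0.0495 · 0.885 / 0.00433 = 31.7841 s⁻¹
ΔT = η·γ̇²·t_res/(ρ·cp) = [2523 × 31.7841² × 171.571] / [1218 × 2599] = 138.143 K

value=138.1 K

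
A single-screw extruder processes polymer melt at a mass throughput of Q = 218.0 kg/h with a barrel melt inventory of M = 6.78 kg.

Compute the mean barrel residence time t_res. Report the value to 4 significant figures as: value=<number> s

value=112.0 s

Q_s = Q / 3600 = 218.0 / 3600 = 0.0605556 kg/s
t_res = M / Q_s = 6.78 ÷ 0.0605556 = 111.963 s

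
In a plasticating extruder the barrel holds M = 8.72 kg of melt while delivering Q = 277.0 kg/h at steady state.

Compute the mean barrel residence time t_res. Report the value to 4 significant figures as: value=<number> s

Convert throughput: Q = 277.0 kg/h = 277.0/3600 = 0.0769444 kg/s
t_res = M / Q_s = 8.72 / 0.0769444 = 113.329 s

value=113.3 s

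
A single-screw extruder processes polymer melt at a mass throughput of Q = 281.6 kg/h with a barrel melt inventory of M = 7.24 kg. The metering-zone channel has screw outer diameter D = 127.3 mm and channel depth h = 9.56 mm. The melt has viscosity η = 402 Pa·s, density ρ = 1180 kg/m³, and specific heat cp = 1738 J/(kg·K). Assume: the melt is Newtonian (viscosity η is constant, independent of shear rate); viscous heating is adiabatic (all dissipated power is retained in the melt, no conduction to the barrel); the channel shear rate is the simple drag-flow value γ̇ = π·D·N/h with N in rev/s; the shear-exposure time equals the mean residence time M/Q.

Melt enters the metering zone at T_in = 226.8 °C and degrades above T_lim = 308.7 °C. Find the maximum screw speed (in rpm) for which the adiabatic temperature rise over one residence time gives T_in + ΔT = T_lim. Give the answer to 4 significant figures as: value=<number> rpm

value=96.37 rpm

Q_s = Q / 3600 = 281.6 / 3600 = 0.0782222 kg/s
Mean residence time: t_res = M/Q_s = 7.24 kg / 0.0782222 kg/s = 92.5568 s
Geometry in SI: D = 127.3 mm → 0.1273 m, h = 9.56 mm → 0.00956 m
ΔT_a = T_lim − T_in = 308.7 − 226.8 = 81.9 K
Invert ΔT = ηγ̇²t_res/(ρcp) for γ̇: γ̇_max² = ΔT_a ρ cp / (η t_res) = 81.9·1180·1738 / (402·92.5568) = 4514.2 s⁻²
Take the square root: γ̇_max = √(4514.2) = 67.1878 s⁻¹
N_max = γ̇_max·h / (π·D) = 67.1878 · 0.00956 / (π · 0.1273) = 1.60609 rev/s = 96.3655 rpm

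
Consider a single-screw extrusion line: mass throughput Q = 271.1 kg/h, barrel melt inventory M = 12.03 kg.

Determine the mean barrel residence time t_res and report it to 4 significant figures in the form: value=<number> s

value=159.7 s

Throughput in SI: Q_s = 271.1 kg/h ÷ 3600 s/h = 0.0753056 kg/s
Mean residence time: t_res = M/Q_s = 12.03 kg / 0.0753056 kg/s = 159.749 s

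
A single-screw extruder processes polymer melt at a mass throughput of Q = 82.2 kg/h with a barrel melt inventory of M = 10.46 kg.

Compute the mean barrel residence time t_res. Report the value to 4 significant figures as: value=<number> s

value=458.1 s

Convert throughput: Q = 82.2 kg/h = 82.2/3600 = 0.0228333 kg/s
Mean residence time: t_res = M/Q_s = 10.46 kg / 0.0228333 kg/s = 458.102 s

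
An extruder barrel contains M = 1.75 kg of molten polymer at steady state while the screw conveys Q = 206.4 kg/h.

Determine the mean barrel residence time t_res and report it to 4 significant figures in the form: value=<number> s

Throughput in SI: Q_s = 206.4 kg/h ÷ 3600 s/h = 0.0573333 kg/s
t_res = M / Q_s = 1.75 / 0.0573333 = 30.5233 s

value=30.52 s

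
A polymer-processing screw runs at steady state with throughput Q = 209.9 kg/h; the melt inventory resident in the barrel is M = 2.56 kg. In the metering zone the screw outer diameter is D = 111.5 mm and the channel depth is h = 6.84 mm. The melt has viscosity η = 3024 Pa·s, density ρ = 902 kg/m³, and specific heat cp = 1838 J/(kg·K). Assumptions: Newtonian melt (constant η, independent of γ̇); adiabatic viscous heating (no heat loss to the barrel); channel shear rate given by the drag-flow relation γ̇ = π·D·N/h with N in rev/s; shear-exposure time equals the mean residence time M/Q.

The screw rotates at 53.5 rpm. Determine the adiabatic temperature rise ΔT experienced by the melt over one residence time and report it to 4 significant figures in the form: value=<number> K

Throughput in SI: Q_s = 209.9 kg/h ÷ 3600 s/h = 0.0583056 kg/s
Mean residence time: t_res = M/Q_s = 2.56 kg / 0.0583056 kg/s = 43.9066 s
Convert to SI: D = 0.1115 m, h = 0.00684 m, N = 53.5/60 = 0.891667 rev/s
γ̇ = π·D·N / h = π · 0.1115 · 0.891667 / 0.00684 = 45.6637 s⁻¹
ΔT = η·γ̇²·t_res / (ρ·cp) = 3024 · (45.6637)² · 43.9066 / (902 · 1838) = 166.994 K

value=167.0 K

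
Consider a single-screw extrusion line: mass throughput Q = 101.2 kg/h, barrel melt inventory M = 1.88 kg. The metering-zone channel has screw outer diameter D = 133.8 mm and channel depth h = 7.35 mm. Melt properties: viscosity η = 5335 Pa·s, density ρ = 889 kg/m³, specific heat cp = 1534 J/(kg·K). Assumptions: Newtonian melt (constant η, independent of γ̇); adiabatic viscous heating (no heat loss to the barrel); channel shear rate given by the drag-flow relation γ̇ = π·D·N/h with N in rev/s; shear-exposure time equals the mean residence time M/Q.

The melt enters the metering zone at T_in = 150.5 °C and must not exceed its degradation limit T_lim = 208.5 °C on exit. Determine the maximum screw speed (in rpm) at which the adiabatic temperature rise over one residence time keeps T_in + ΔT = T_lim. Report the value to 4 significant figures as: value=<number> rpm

value=15.62 rpm

Q_s = Q / 3600 = 101.2 / 3600 = 0.0281111 kg/s
t_res = M / Q_s = 1.88 / 0.0281111 = 66.8775 s
Geometry in SI: D = 133.8 mm → 0.1338 m, h = 7.35 mm → 0.00735 m
ΔT_a = T_lim − T_in = 208.5 °C − 150.5 °C = 58 K
Invert ΔT = ηγ̇²t_res/(ρcp) for γ̇: γ̇_max² = ΔT_a ρ cp / (η t_res) = 58·889·1534 / (5335·66.8775) = 221.687 s⁻²
γ̇_max = sqrt(221.687) = 14.8892 s⁻¹
Solve γ̇ = πDN/h for N: N_max = γ̇_max·h/(π·D) = 14.8892 × 0.00735 / (π × 0.1338) = 0.260347 rev/s = 15.6208 rpm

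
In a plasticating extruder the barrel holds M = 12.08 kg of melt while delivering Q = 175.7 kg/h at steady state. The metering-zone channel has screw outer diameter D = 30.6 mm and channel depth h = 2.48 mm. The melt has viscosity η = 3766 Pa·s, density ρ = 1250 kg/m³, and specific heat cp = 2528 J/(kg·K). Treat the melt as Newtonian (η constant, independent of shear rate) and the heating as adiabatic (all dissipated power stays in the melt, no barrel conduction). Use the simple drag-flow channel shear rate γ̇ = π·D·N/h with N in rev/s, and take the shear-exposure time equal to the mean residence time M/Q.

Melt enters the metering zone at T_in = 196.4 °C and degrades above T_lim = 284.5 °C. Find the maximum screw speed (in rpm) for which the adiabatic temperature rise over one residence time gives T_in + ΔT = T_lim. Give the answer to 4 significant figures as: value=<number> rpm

Q_s = Q / 3600 = 175.7 / 3600 = 0.0488056 kg/s
t_res = M / Q_s = 12.08 / 0.0488056 = 247.513 s
Geometry in SI: D = 30.6 mm → 0.0306 m, h = 2.48 mm → 0.00248 m
ΔT_a = T_lim − T_in = 284.5 − 196.4 = 88.1 K
γ̇_max² = ΔT_a·ρ·cp / (η·t_res) = [88.1 × 1250 × 2528] / [3766 × 247.513] = 298.665 s⁻²
γ̇_max = sqrt(298.665) = 17.2819 s⁻¹
N_max = γ̇_max·h / (π·D) = 17.2819 · 0.00248 / (π · 0.0306) = 0.445834 rev/s = 26.75 rpm

value=26.75 rpm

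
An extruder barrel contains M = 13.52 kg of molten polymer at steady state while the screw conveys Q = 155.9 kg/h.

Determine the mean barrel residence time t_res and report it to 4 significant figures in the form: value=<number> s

Convert throughput: Q = 155.9 kg/h = 155.9/3600 = 0.0433056 kg/s
Mean residence time: t_res = M/Q_s = 13.52 kg / 0.0433056 kg/s = 312.2 s

value=312.2 s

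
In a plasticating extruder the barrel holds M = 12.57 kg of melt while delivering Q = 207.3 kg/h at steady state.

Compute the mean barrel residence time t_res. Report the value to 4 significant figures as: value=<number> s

value=218.3 s

Convert throughput: Q = 207.3 kg/h = 207.3/3600 = 0.0575833 kg/s
t_res = M / Q_s = 12.57 / 0.0575833 = 218.292 s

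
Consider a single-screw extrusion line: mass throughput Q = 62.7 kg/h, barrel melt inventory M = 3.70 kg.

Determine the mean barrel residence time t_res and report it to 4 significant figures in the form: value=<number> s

value=212.4 s

Q_s = Q / 3600 = 62.7 / 3600 = 0.0174167 kg/s
t_res = M / Q_s = 3.70 ÷ 0.0174167 = 212.44 s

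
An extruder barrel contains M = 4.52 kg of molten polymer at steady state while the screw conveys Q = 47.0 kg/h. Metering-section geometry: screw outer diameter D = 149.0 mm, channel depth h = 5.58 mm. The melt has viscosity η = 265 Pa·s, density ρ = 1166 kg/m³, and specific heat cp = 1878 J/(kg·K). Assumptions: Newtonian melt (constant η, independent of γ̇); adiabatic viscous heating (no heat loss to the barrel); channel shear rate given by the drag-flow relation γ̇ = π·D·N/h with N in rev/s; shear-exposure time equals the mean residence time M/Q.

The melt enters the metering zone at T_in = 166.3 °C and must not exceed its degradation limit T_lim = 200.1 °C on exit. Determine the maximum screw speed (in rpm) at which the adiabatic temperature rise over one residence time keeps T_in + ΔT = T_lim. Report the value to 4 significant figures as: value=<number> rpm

value=20.31 rpm

Throughput in SI: Q_s = 47.0 kg/h ÷ 3600 s/h = 0.0130556 kg/s
t_res = M / Q_s = 4.52 ÷ 0.0130556 = 346.213 s
Convert to metres: D = 0.149 m, h = 0.00558 m
Allowable rise: ΔT_a = T_lim − T_in = 200.1 − 166.3 = 33.8 K
γ̇_max² = ΔT_a·ρ·cp/(η·t_res) = 33.8·1166·1878/(265·346.213) = 806.718 s⁻²
Take the square root: γ̇_max = √(806.718) = 28.4028 s⁻¹
N_max = γ̇_max·h / (π·D) = 28.4028 · 0.00558 / (π · 0.149) = 0.338578 rev/s = 20.3147 rpm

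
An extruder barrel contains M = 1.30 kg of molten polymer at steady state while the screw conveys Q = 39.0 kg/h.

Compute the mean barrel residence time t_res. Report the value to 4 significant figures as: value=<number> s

value=120.0 s

Q_s = Q / 3600 = 39.0 / 3600 = 0.0108333 kg/s
t_res = M / Q_s = 1.30 ÷ 0.0108333 = 120 s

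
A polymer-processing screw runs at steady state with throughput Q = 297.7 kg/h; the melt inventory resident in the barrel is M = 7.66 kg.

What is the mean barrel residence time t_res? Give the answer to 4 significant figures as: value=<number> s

Convert throughput: Q = 297.7 kg/h = 297.7/3600 = 0.0826944 kg/s
Mean residence time: t_res = M/Q_s = 7.66 kg / 0.0826944 kg/s = 92.6302 s

value=92.63 s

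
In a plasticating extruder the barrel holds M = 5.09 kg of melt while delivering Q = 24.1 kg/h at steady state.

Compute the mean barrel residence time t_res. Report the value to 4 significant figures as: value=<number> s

Q_s = Q / 3600 = 24.1 / 3600 = 0.00669444 kg/s
Mean residence time: t_res = M/Q_s = 5.09 kg / 0.00669444 kg/s = 760.332 s

value=760.3 s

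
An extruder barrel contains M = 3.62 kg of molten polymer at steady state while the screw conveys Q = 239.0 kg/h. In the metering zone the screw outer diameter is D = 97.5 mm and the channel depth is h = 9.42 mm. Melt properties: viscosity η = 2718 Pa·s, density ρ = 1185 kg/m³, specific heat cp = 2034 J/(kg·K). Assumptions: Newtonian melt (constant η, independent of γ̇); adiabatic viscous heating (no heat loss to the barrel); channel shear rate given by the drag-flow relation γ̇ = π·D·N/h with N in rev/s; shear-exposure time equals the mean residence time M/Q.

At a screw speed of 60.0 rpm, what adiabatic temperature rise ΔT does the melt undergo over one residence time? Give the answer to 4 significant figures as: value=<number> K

Q_s = Q / 3600 = 239.0 / 3600 = 0.0663889 kg/s
t_res = M / Q_s = 3.62 / 0.0663889 = 54.5272 s
Convert to SI: D = 0.0975 m, h = 0.00942 m, N = 60.0/60 = 1 rev/s
Shear rate: γ̇ = πDN/h = π·0.0975·1/0.00942 = 32.5165 s⁻¹
ΔT = η·γ̇²·t_res/(ρ·cp) = [2718 × 32.5165² × 54.5272] / [1185 × 2034] = 65.013 K

value=65.01 K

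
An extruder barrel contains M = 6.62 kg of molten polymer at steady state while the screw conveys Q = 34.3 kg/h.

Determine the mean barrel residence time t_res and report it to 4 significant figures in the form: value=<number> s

value=694.8 s

Convert throughput: Q = 34.3 kg/h = 34.3/3600 = 0.00952778 kg/s
t_res = M / Q_s = 6.62 ÷ 0.00952778 = 694.81 s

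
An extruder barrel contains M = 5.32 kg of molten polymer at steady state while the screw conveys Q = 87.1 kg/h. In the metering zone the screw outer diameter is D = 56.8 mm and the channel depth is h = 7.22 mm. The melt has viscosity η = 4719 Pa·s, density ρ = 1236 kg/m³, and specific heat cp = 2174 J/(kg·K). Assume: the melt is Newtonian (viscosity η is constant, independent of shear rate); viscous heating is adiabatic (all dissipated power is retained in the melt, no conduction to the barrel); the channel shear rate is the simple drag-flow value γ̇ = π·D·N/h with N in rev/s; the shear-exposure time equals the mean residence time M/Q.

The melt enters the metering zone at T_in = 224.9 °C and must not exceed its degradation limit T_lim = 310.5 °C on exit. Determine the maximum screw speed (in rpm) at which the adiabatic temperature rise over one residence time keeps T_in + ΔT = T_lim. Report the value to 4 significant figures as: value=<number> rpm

Throughput in SI: Q_s = 87.1 kg/h ÷ 3600 s/h = 0.0241944 kg/s
Mean residence time: t_res = M/Q_s = 5.32 kg / 0.0241944 kg/s = 219.885 s
Geometry in SI: D = 56.8 mm → 0.0568 m, h = 7.22 mm → 0.00722 m
ΔT_a = T_lim − T_in = 310.5 − 224.9 = 85.6 K
γ̇_max² = ΔT_a·ρ·cp/(η·t_res) = 85.6·1236·2174/(4719·219.885) = 221.669 s⁻²
γ̇_max = √221.669 = 14.8886 s⁻¹
N_max = γ̇_max h / (πD) = 14.8886·0.00722/(π·0.0568) = 0.60241 rev/s → ×60 = 36.1446 rpm

value=36.14 rpm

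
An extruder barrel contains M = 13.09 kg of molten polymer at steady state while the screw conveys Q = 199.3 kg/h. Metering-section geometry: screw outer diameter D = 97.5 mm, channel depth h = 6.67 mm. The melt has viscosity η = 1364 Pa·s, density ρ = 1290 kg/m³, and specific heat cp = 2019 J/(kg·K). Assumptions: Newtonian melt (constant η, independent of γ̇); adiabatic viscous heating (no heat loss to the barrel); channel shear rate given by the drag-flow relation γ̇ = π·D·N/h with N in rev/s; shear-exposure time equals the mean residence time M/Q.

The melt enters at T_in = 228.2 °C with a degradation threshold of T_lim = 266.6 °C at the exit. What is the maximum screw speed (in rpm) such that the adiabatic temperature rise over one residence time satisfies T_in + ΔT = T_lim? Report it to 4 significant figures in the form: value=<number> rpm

value=23.01 rpm

Q_s = Q / 3600 = 199.3 / 3600 = 0.0553611 kg/s
Mean residence time: t_res = M/Q_s = 13.09 kg / 0.0553611 kg/s = 236.448 s
Convert to metres: D = 0.0975 m, h = 0.00667 m
ΔT_a = T_lim − T_in = 266.6 °C − 228.2 °C = 38.4 K
Invert ΔT = ηγ̇²t_res/(ρcp) for γ̇: γ̇_max² = ΔT_a ρ cp / (η t_res) = 38.4·1290·2019 / (1364·236.448) = 310.104 s⁻²
γ̇_max = sqrt(310.104) = 17.6098 s⁻¹
N_max = γ̇_max h / (πD) = 17.6098·0.00667/(π·0.0975) = 0.383465 rev/s → ×60 = 23.0079 rpm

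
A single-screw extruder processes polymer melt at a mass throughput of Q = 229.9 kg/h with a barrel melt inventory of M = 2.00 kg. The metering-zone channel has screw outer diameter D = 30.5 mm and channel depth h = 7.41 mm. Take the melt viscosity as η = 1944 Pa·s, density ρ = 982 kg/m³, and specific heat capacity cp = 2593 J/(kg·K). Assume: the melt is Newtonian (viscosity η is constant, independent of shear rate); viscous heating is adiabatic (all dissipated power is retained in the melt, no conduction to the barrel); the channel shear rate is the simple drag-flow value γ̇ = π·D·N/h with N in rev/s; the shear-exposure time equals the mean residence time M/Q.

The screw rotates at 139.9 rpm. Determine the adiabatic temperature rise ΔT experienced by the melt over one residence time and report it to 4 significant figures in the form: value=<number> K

Throughput in SI: Q_s = 229.9 kg/h ÷ 3600 s/h = 0.0638611 kg/s
Mean residence time: t_res = M/Q_s = 2.00 kg / 0.0638611 kg/s = 31.318 s
Convert to SI: D = 0.0305 m, h = 0.00741 m, N = 139.9/60 = 2.33167 rev/s
Shear rate: γ̇ = πDN/h = π·0.0305·2.33167/0.00741 = 30.1507 s⁻¹
Adiabatic rise: ΔT = η γ̇² t_res / (ρ cp) = 1944·(30.1507)²·31.318 / (982·2593) = 21.7356 K

value=21.74 K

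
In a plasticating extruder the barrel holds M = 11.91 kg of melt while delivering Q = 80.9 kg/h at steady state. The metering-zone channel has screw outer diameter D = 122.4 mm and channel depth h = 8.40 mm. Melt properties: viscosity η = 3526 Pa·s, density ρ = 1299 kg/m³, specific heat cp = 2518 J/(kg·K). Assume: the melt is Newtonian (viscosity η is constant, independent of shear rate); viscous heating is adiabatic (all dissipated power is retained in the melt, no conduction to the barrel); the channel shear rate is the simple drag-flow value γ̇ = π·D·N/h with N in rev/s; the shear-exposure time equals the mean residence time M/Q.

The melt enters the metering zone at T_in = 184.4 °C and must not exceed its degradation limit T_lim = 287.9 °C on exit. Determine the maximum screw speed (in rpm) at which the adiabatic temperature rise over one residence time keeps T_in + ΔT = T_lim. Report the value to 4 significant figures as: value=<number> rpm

Convert throughput: Q = 80.9 kg/h = 80.9/3600 = 0.0224722 kg/s
t_res = M / Q_s = 11.91 / 0.0224722 = 529.988 s
Geometry in SI: D = 122.4 mm → 0.1224 m, h = 8.40 mm → 0.0084 m
Allowable rise: ΔT_a = T_lim − T_in = 287.9 − 184.4 = 103.5 K
γ̇_max² = ΔT_a·ρ·cp/(η·t_res) = 103.5·1299·2518/(3526·529.988) = 181.158 s⁻²
γ̇_max = sqrt(181.158) = 13.4595 s⁻¹
N_max = γ̇_max·h / (π·D) = 13.4595 · 0.0084 / (π · 0.1224) = 0.29402 rev/s = 17.6412 rpm

value=17.64 rpm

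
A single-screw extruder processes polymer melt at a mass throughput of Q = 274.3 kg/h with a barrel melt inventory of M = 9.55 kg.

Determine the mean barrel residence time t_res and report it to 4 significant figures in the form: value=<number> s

value=125.3 s

Convert throughput: Q = 274.3 kg/h = 274.3/3600 = 0.0761944 kg/s
t_res = M / Q_s = 9.55 ÷ 0.0761944 = 125.337 s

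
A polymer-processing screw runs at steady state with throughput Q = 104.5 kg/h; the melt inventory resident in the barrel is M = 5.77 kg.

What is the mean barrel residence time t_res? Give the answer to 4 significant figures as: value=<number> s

value=198.8 s

Throughput in SI: Q_s = 104.5 kg/h ÷ 3600 s/h = 0.0290278 kg/s
t_res = M / Q_s = 5.77 ÷ 0.0290278 = 198.775 s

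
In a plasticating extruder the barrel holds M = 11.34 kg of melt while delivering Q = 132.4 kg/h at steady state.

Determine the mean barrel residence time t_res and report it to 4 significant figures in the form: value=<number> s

value=308.3 s

Q_s = Q / 3600 = 132.4 / 3600 = 0.0367778 kg/s
t_res = M / Q_s = 11.34 ÷ 0.0367778 = 308.338 s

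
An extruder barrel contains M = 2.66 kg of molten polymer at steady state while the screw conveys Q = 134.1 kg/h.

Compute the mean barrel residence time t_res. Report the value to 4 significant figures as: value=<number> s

Convert throughput: Q = 134.1 kg/h = 134.1/3600 = 0.03725 kg/s
Mean residence time: t_res = M/Q_s = 2.66 kg / 0.03725 kg/s = 71.4094 s

value=71.41 s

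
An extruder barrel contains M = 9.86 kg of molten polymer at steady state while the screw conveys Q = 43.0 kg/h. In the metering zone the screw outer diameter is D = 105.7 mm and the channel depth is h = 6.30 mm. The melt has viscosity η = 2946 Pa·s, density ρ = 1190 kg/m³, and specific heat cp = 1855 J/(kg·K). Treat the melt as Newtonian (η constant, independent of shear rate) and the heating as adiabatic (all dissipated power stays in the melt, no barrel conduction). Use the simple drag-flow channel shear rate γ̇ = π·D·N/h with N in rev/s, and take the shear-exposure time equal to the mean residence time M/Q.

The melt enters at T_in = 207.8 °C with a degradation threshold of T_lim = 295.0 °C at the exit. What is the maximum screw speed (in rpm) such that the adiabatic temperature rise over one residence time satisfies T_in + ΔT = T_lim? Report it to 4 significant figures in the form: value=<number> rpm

Convert throughput: Q = 43.0 kg/h = 43.0/3600 = 0.0119444 kg/s
t_res = M / Q_s = 9.86 ÷ 0.0119444 = 825.488 s
Geometry in SI: D = 105.7 mm → 0.1057 m, h = 6.30 mm → 0.0063 m
ΔT_a = T_lim − T_in = 295.0 °C − 207.8 °C = 87.2 K
Invert ΔT = ηγ̇²t_res/(ρcp) for γ̇: γ̇_max² = ΔT_a ρ cp / (η t_res) = 87.2·1190·1855 / (2946·825.488) = 79.1523 s⁻²
Take the square root: γ̇_max = √(79.1523) = 8.89676 s⁻¹
Solve γ̇ = πDN/h for N: N_max = γ̇_max·h/(π·D) = 8.89676 × 0.0063 / (π × 0.1057) = 0.16879 rev/s = 10.1274 rpm

value=10.13 rpm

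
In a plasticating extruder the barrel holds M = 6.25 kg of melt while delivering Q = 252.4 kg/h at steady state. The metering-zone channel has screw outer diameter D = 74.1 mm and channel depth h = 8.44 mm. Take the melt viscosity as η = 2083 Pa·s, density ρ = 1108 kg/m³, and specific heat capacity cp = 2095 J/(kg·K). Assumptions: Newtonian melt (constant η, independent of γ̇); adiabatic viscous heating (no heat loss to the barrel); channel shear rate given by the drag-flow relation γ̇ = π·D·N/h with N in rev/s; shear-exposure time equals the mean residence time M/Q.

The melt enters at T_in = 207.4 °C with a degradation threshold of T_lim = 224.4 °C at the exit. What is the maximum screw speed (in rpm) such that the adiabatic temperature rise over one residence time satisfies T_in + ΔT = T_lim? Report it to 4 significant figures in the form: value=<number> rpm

value=31.71 rpm

Throughput in SI: Q_s = 252.4 kg/h ÷ 3600 s/h = 0.0701111 kg/s
Mean residence time: t_res = M/Q_s = 6.25 kg / 0.0701111 kg/s = 89.1442 s
D = 74.1 mm = 0.0741 m;  h = 8.44 mm = 0.00844 m
Allowable rise: ΔT_a = T_lim − T_in = 224.4 − 207.4 = 17 K
γ̇_max² = ΔT_a·ρ·cp/(η·t_res) = 17·1108·2095/(2083·89.1442) = 212.515 s⁻²
γ̇_max = sqrt(212.515) = 14.5779 s⁻¹
N_max = γ̇_max h / (πD) = 14.5779·0.00844/(π·0.0741) = 0.52853 rev/s → ×60 = 31.7118 rpm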